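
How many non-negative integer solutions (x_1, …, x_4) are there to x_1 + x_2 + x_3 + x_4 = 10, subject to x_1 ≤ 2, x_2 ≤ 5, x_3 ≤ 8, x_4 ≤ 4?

85

By stars and bars, unrestricted non-negative solutions to x_1+…+x_4 = 10 number C(10+3,3) = 286.
Subtract solutions that violate a single cap (substitute x_i' = x_i − (cap_i+1)): x_1 ≥ 3 gives C(10,3) = 120; x_2 ≥ 6 gives C(7,3) = 35; x_3 ≥ 9 gives C(4,3) = 4; x_4 ≥ 5 gives C(8,3) = 56. Together 215.
Add back pairs where two caps are both exceeded: 4 + 0 + 10 + 0 + 0 + 0 = 14.
By inclusion–exclusion the count is 286 − 215 + 14 = 85.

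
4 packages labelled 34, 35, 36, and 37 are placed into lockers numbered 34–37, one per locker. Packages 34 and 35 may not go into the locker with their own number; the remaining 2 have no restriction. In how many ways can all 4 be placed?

Let Aᵢ (for i ∈ {34, 35}) be the placements that put package i in its forbidden locker. Any j of these fix j positions, leaving (4−j)! ways to fill the rest, and there are C(2,j) ways to pick which j.
By inclusion–exclusion, the number of valid placements is Σ_{j=0}^{2} (−1)^j C(2,j)·(4−j)!.
Computing: 24 − 12 + 2 = 14.

14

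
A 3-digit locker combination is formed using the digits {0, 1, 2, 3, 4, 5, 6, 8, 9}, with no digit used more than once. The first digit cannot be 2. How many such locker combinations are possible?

The first digit has 9−1 = 8 choices (anything except 2).
The remaining 2 digits are filled from the other 8 symbols without repetition: 8 × 7 = 56.
Total: 8 × 56 = 448.

448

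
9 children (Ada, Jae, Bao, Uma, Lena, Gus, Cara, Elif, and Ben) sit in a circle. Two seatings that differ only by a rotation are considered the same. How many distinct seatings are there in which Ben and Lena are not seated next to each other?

30240

All circular seatings of 9 people number (8)! = 40320.
Seatings with Ben beside Lena: treat them as a block with 2 internal orders, giving 2 × (7)! = 10080.
Subtracting, 40320 − 10080 = 30240.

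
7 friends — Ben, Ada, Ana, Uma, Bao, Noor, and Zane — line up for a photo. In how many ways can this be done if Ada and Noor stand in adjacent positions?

1440

Place the 5 others and the Ada-Noor pair as 6 objects in a line; the pair has 2 internal arrangements.
So the count is 2·(6)! = 1440.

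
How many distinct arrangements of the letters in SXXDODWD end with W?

420

With the last slot taken by W, it remains to arrange the other 7 letters (SXXDODD).
Those 7 letters have D appearing 3 times and X appearing twice, giving (7)!/(3!·2!) = 420.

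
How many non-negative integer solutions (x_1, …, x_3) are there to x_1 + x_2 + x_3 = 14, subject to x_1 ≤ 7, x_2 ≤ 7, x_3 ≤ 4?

15

Ignoring the caps, the number of non-negative solutions to x_1+…+x_3 = 14 is C(16,2) = 120.
Subtract solutions that violate a single cap (substitute x_i' = x_i − (cap_i+1)): x_1 ≥ 8 gives C(8,2) = 28; x_2 ≥ 8 gives C(8,2) = 28; x_3 ≥ 5 gives C(11,2) = 55. Together 111.
Add back pairs where two caps are both exceeded: 0 + 3 + 3 = 6.
By inclusion–exclusion the count is 120 − 111 + 6 = 15.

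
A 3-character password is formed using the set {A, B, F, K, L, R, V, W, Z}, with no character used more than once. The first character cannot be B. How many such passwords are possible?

448

The first character has 9−1 = 8 choices (anything except B).
The remaining 2 characters are filled from the other 8 symbols without repetition: 8 × 7 = 56.
Total: 8 × 56 = 448.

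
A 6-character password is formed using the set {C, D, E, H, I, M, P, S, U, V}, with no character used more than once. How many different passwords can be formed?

151200

With no repetition, fill the 6 characters in order: 10 choices, then 9, down to 5.
That product is 10 × 9 × 8 × 7 × 6 × 5 = 151200.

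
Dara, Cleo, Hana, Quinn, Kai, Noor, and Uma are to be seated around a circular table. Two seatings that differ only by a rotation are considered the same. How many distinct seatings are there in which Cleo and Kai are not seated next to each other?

Without the restriction there are (6)! = 720 seatings.
Those with Cleo next to Kai: fuse the pair into one unit and seat 6 units around a circle — 2·(5)! = 240.
Subtracting, 720 − 240 = 480.

480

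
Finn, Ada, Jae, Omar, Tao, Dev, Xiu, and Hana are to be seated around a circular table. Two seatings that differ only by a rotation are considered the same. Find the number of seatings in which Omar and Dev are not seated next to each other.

3600

Without the restriction there are (7)! = 5040 seatings.
Those with Omar next to Dev: fuse the pair into one unit and seat 7 units around a circle — 2·(6)! = 1440.
Subtracting, 5040 − 1440 = 3600.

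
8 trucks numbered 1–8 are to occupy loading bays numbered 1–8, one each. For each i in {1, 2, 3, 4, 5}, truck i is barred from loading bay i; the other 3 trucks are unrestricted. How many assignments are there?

Let Aᵢ (for 1 ≤ i ≤ 5) be the placements that put truck i in its forbidden loading bay. Any j of these fix j positions, leaving (8−j)! ways to fill the rest, and there are C(5,j) ways to pick which j.
By inclusion–exclusion, the number of valid placements is Σ_{j=0}^{5} (−1)^j C(5,j)·(8−j)!.
Computing: 40320 − 25200 + 7200 − 1200 + 120 − 6 = 21234.

21234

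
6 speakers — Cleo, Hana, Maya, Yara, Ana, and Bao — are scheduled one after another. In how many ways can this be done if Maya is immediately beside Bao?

240

Treat {Maya, Bao} as a single unit. There are 5 units to order, and the pair itself can be ordered 2 ways.
So the count is 2·(5)! = 240.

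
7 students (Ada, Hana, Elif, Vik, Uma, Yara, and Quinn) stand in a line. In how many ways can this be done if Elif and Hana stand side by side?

1440

Glue Elif and Hana into one block (2 internal orders), leaving 6 units to arrange in a row.
So the count is 2·(6)! = 1440.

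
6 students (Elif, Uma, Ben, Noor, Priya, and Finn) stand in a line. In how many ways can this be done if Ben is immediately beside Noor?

Glue Ben and Noor into one block (2 internal orders), leaving 5 units to arrange in a row.
That gives 2 × 5! = 2 × 120 = 240.

240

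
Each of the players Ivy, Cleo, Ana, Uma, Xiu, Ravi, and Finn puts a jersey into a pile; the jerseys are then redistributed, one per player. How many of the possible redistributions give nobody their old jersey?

1854

Let Aᵢ be the assignments in which player i gets their old jersey. We want the size of the complement of A₁∪…∪A_7.
By inclusion–exclusion this is Σ_{j=0}^{7} (−1)^j C(7,j)·(7−j)!.
Computing: 5040 − 5040 + 2520 − 840 + 210 − 42 + 7 − 1 = 1854.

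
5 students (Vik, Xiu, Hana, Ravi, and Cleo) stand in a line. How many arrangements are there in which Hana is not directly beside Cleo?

72

Of the 5! = 120 arrangements, those with Hana and Cleo adjacent number 2 × 4! = 48 (treat the pair as a block with 2 internal orders).
Complementary counting: 120 − 48 = 72.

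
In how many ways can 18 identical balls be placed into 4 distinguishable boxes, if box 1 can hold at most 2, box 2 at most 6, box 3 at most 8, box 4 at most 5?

19

By stars and bars, unrestricted non-negative solutions to x_1+…+x_4 = 18 number C(18+3,3) = 1330.
Subtract solutions that violate a single cap (substitute x_i' = x_i − (cap_i+1)): x_1 ≥ 3 gives C(18,3) = 816; x_2 ≥ 7 gives C(14,3) = 364; x_3 ≥ 9 gives C(12,3) = 220; x_4 ≥ 6 gives C(15,3) = 455. Together 1855.
Add back pairs where two caps are both exceeded: 165 + 84 + 220 + 10 + 56 + 20 = 555.
Subtract triples: 0 + 10 + 1 + 0 = 11.
By inclusion–exclusion the count is 1330 − 1855 + 555 − 11 = 19.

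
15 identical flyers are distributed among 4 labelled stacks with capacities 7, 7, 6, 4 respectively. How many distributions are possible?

167

Without the upper bounds there are C(18,3) = 816 ways to split 15 among 4 stacks.
Subtract solutions that violate a single cap (substitute x_i' = x_i − (cap_i+1)): x_1 ≥ 8 gives C(10,3) = 120; x_2 ≥ 8 gives C(10,3) = 120; x_3 ≥ 7 gives C(11,3) = 165; x_4 ≥ 5 gives C(13,3) = 286. Together 691.
Add back pairs where two caps are both exceeded: 0 + 1 + 10 + 1 + 10 + 20 = 42.
By inclusion–exclusion the count is 816 − 691 + 42 = 167.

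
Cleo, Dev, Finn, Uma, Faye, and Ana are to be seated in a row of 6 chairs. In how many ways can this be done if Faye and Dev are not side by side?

There are 6! = 720 arrangements in all. If Faye and Dev are adjacent, merging them into one block gives 2·(5)! = 240 arrangements.
So 720 − 240 = 480 arrangements keep them apart.

480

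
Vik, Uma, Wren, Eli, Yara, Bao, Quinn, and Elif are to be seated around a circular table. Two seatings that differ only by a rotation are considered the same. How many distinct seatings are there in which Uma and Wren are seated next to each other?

1440

Treat {Uma, Wren} as one unit (2 internal orders) and seat the resulting 7 units around the table: (6)! circular arrangements.
So 2 × (6)! = 2 × 720 = 1440.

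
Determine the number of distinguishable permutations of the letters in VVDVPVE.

210

VVDVPVE has 7 letters with V appearing 4 times.
The number of distinct arrangements is 7!/(4!) = 5040/24 = 210.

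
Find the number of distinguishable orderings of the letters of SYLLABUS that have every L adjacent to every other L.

Treat the 2 copies of L as a single block. The multiset to arrange is then {LL, A, B, S, S, U, Y}, 7 items in all.
That gives (7)!/(2!) = 2520 arrangements.

2520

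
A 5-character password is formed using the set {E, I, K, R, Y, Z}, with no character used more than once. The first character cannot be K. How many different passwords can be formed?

600

The first character has 6−1 = 5 choices (anything except K).
The remaining 4 characters are filled from the other 5 symbols without repetition: 5 × 4 × 3 × 2 = 120.
Total: 5 × 120 = 600.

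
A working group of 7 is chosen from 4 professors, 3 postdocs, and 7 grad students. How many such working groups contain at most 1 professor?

960

Split by how many professors are chosen (0 through 1).
Sum: C(4,0)·C(10,7) + C(4,1)·C(10,6) = 120 + 840 = 960.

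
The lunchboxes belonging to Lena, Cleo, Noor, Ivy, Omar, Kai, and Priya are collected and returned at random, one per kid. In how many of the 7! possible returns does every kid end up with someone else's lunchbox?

1854

Let Aᵢ be the assignments in which kid i gets their own lunchbox. We want the size of the complement of A₁∪…∪A_7.
By inclusion–exclusion this is Σ_{j=0}^{7} (−1)^j C(7,j)·(7−j)!.
Computing: 5040 − 5040 + 2520 − 840 + 210 − 42 + 7 − 1 = 1854.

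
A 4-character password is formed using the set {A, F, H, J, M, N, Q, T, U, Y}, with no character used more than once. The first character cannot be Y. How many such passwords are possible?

The first character has 10−1 = 9 choices (anything except Y).
The remaining 3 characters are filled from the other 9 symbols without repetition: 9 × 8 × 7 = 504.
Total: 9 × 504 = 4536.

4536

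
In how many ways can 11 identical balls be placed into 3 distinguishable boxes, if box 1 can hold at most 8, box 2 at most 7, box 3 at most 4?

34

By stars and bars, unrestricted non-negative solutions to x_1+…+x_3 = 11 number C(11+2,2) = 78.
Subtract solutions that violate a single cap (substitute x_i' = x_i − (cap_i+1)): x_1 ≥ 9 gives C(4,2) = 6; x_2 ≥ 8 gives C(5,2) = 10; x_3 ≥ 5 gives C(8,2) = 28. Together 44.
No two caps can be exceeded simultaneously, so the pair terms are all 0.
By inclusion–exclusion the count is 78 − 44 + 0 = 34.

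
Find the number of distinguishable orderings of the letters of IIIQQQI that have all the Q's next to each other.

Treat the 3 copies of Q as a single block. The multiset to arrange is then {QQQ, I, I, I, I}, 5 items in all.
That gives (5)!/(4!) = 5 arrangements.

5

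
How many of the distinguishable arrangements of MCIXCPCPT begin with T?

With the first slot taken by T, it remains to arrange the other 8 letters (MCIXCPCP).
Those 8 letters have C appearing 3 times and P appearing twice, giving (8)!/(3!·2!) = 3360.

3360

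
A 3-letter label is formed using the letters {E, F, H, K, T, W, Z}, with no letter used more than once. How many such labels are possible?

210

This is a permutation of 3 out of 7: P(7,3) = 7!/4!.
7 × 6 × 5 = 210.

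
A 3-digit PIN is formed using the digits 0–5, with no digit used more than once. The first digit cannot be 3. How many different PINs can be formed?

The first digit has 6−1 = 5 choices (anything except 3).
The remaining 2 digits are filled from the other 5 symbols without repetition: 5 × 4 = 20.
Total: 5 × 20 = 100.

100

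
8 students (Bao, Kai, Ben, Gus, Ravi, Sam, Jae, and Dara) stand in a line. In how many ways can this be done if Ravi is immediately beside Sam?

Treat {Ravi, Sam} as a single unit. There are 7 units to order, and the pair itself can be ordered 2 ways.
So the count is 2·(7)! = 10080.

10080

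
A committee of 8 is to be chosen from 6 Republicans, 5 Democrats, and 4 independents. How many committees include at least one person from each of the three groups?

Total 8-person selections from all 15: C(15,8) = 6435.
Subtract selections that omit an entire group: no Republicans → C(9,8) = 9; no Democrats → C(10,8) = 45; no independents → C(11,8) = 165.
Add back selections omitting two groups (i.e. drawn from a single group): C(6,8) + C(5,8) + C(4,8) = 0.
By inclusion–exclusion: 6435 − 219 + 0 = 6216.

6216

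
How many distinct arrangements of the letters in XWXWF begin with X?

Fix X in the first position and arrange the remaining 4 letters.
Those 4 letters have W appearing twice, giving (4)!/(2!) = 12.

12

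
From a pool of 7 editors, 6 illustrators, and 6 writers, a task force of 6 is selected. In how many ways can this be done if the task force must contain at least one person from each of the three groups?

22785

Unrestricted: C(19,6) = 27132 ways to pick any 6 of the 19.
Selections missing a whole group: no editors → C(12,6) = 924; no illustrators → C(13,6) = 1716; no writers → C(13,6) = 1716.
Add back selections omitting two groups (i.e. drawn from a single group): C(7,6) + C(6,6) + C(6,6) = 9.
By inclusion–exclusion: 27132 − 4356 + 9 = 22785.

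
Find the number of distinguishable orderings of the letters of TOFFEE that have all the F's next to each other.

Treat the 2 copies of F as a single block. The multiset to arrange is then {FF, E, E, O, T}, 5 items in all.
That gives (5)!/(2!) = 60 arrangements.

60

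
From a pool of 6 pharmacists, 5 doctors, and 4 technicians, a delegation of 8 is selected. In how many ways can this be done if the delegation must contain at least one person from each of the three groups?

6216

With no constraint there are C(15,8) = 6435 possible selections.
Selections missing a whole group: no pharmacists → C(9,8) = 9; no doctors → C(10,8) = 45; no technicians → C(11,8) = 165.
Add back selections omitting two groups (i.e. drawn from a single group): C(6,8) + C(5,8) + C(4,8) = 0.
By inclusion–exclusion: 6435 − 219 + 0 = 6216.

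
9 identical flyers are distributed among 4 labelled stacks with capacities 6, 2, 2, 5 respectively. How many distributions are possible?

By stars and bars, unrestricted non-negative solutions to x_1+…+x_4 = 9 number C(9+3,3) = 220.
Subtract solutions that violate a single cap (substitute x_i' = x_i − (cap_i+1)): x_1 ≥ 7 gives C(5,3) = 10; x_2 ≥ 3 gives C(9,3) = 84; x_3 ≥ 3 gives C(9,3) = 84; x_4 ≥ 6 gives C(6,3) = 20. Together 198.
Add back pairs where two caps are both exceeded: 0 + 0 + 0 + 20 + 1 + 1 = 22.
By inclusion–exclusion the count is 220 − 198 + 22 = 44.

44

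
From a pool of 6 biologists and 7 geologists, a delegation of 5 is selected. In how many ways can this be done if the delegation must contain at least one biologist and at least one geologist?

1260

With no constraint there are C(13,5) = 1287 possible selections.
Subtract selections that omit an entire group: no biologists → C(7,5) = 21; no geologists → C(6,5) = 6.
Both groups omitted at once is impossible, so 1287 − 27 = 1260.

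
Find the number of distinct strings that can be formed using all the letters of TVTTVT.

The 6 letters of TVTTVT have repeats: T appearing 4 times and V appearing twice.
The number of distinct arrangements is 6!/(4!·2!) = 720/48 = 15.

15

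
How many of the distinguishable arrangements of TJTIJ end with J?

12

Fix J in the last position and arrange the remaining 4 letters.
Those 4 letters have T appearing twice, giving (4)!/(2!) = 12.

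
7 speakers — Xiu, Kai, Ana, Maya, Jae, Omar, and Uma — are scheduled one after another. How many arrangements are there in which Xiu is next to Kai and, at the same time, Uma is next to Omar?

Treat {Xiu,Kai} as one block (2 orders) and {Uma,Omar} as another (2 orders).
That leaves 5 units to arrange: 2 × 2 × 5! = 4 × 120 = 480.

480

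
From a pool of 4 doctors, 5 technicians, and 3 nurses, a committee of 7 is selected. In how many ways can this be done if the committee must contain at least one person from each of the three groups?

With no constraint there are C(12,7) = 792 possible selections.
Selections missing a whole group: no doctors → C(8,7) = 8; no technicians → C(7,7) = 1; no nurses → C(9,7) = 36.
Add back selections omitting two groups (i.e. drawn from a single group): C(4,7) + C(5,7) + C(3,7) = 0.
By inclusion–exclusion: 792 − 45 + 0 = 747.

747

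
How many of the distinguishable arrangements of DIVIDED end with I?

Fix I in the last position and arrange the remaining 6 letters.
Those 6 letters have D appearing 3 times, giving (6)!/(3!) = 120.

120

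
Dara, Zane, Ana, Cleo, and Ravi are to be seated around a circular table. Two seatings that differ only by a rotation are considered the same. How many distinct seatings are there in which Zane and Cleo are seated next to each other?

12

Glue Zane and Cleo into a block (2 internal orders). Seating 4 units around a circle gives (3)! arrangements.
So 2 × (3)! = 2 × 6 = 12.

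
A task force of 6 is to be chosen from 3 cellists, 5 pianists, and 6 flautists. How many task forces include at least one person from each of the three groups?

Unrestricted: C(14,6) = 3003 ways to pick any 6 of the 14.
Selections missing a whole group: no cellists → C(11,6) = 462; no pianists → C(9,6) = 84; no flautists → C(8,6) = 28.
Add back selections omitting two groups (i.e. drawn from a single group): C(3,6) + C(5,6) + C(6,6) = 1.
By inclusion–exclusion: 3003 − 574 + 1 = 2430.

2430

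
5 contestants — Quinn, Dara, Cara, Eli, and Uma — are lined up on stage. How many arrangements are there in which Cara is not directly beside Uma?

72

There are 5! = 120 arrangements in all. If Cara and Uma are adjacent, merging them into one block gives 2·(4)! = 48 arrangements.
Complementary counting: 120 − 48 = 72.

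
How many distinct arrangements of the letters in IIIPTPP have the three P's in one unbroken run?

20

Treat the 3 copies of P as a single block. The multiset to arrange is then {PPP, I, I, I, T}, 5 items in all.
That gives (5)!/(3!) = 20 arrangements.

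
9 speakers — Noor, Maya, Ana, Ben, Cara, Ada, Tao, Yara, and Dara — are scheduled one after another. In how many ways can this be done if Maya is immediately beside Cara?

80640

Place the 7 others and the Maya-Cara pair as 8 objects in a line; the pair has 2 internal arrangements.
So the count is 2·(8)! = 80640.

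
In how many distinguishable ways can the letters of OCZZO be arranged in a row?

The 5 letters of OCZZO have repeats: O appearing twice and Z appearing twice.
The number of distinct arrangements is 5!/(2!·2!) = 120/4 = 30.

30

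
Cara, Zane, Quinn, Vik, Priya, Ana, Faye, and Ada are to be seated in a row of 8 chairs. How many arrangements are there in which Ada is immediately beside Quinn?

Place the 6 others and the Ada-Quinn pair as 7 objects in a line; the pair has 2 internal arrangements.
So the count is 2·(7)! = 10080.

10080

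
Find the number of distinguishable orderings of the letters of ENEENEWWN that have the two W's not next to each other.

There are 9!/(4!·3!·2!) = 1260 arrangements of ENEENEWWN in total.
If the two W's are adjacent, glue them into one block, leaving 8 items to arrange: (8)!/(4!·3!) = 280 ways.
Hence 1260 − 280 = 980.

980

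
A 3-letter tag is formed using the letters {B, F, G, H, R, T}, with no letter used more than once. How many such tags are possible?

120

Choose and order 3 of the 6 symbols: the first letter has 6 options, the next 5, then 4.
That product is 6 × 5 × 4 = 120.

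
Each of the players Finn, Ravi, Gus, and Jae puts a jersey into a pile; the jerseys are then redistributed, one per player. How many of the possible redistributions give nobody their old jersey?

9

This is the derangement count D_4: permutations of 4 items with no fixed point.
By inclusion–exclusion this is Σ_{j=0}^{4} (−1)^j C(4,j)·(4−j)!.
Computing: 24 − 24 + 12 − 4 + 1 = 9.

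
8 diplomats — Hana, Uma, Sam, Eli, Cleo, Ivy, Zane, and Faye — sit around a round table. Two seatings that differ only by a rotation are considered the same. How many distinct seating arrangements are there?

5040

Seat Hana anywhere (absorbing the rotational symmetry), then permute the other 7: (7)! = 5040.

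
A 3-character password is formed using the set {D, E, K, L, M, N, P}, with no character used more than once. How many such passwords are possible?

With no repetition, fill the 3 characters in order: 7 choices, then 6, down to 5.
7 × 6 × 5 = 210.

210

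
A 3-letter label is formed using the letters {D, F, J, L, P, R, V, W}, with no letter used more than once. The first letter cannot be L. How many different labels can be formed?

The first letter has 8−1 = 7 choices (anything except L).
The remaining 2 letters are filled from the other 7 symbols without repetition: 7 × 6 = 42.
Total: 7 × 42 = 294.

294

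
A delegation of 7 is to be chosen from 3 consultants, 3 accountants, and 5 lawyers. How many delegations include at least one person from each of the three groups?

314

With no constraint there are C(11,7) = 330 possible selections.
Selections missing a whole group: no consultants → C(8,7) = 8; no accountants → C(8,7) = 8; no lawyers → C(6,7) = 0.
Add back selections omitting two groups (i.e. drawn from a single group): C(3,7) + C(3,7) + C(5,7) = 0.
By inclusion–exclusion: 330 − 16 + 0 = 314.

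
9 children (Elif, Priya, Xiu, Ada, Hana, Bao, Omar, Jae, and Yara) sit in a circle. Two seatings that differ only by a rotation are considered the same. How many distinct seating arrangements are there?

Fix one person's seat to break rotational symmetry; the remaining 8 people can be arranged in (8)! = 40320 ways.

40320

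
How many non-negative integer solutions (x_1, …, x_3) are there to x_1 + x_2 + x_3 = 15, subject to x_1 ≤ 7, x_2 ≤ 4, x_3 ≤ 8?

15

By stars and bars, unrestricted non-negative solutions to x_1+…+x_3 = 15 number C(15+2,2) = 136.
Subtract solutions that violate a single cap (substitute x_i' = x_i − (cap_i+1)): x_1 ≥ 8 gives C(9,2) = 36; x_2 ≥ 5 gives C(12,2) = 66; x_3 ≥ 9 gives C(8,2) = 28. Together 130.
Add back pairs where two caps are both exceeded: 6 + 0 + 3 = 9.
By inclusion–exclusion the count is 136 − 130 + 9 = 15.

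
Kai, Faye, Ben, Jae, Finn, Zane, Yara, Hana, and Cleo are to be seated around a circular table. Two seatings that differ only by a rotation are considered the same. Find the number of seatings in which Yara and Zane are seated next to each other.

Glue Yara and Zane into a block (2 internal orders). Seating 8 units around a circle gives (7)! arrangements.
So 2 × (7)! = 2 × 5040 = 10080.

10080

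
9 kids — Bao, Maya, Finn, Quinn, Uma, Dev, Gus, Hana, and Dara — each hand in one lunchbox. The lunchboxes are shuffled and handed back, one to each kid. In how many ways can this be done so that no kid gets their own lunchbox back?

This is the derangement count D_9: permutations of 9 items with no fixed point.
By inclusion–exclusion this is Σ_{j=0}^{9} (−1)^j C(9,j)·(9−j)!.
Computing: 362880 − 362880 + 181440 − 60480 + 15120 − 3024 + 504 − 72 + 9 − 1 = 133496.

133496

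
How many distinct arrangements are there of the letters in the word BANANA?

60

BANANA has 6 letters with A appearing 3 times and N appearing twice.
So there are 6! / (3!·2!) = 60 distinguishable arrangements.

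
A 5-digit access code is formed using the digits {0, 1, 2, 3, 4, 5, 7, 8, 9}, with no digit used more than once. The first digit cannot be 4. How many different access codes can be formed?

The first digit has 9−1 = 8 choices (anything except 4).
The remaining 4 digits are filled from the other 8 symbols without repetition: 8 × 7 × 6 × 5 = 1680.
Total: 8 × 1680 = 13440.

13440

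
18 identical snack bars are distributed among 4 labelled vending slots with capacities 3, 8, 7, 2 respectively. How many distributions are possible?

Without the upper bounds there are C(21,3) = 1330 ways to split 18 among 4 vending slots.
Subtract solutions that violate a single cap (substitute x_i' = x_i − (cap_i+1)): x_1 ≥ 4 gives C(17,3) = 680; x_2 ≥ 9 gives C(12,3) = 220; x_3 ≥ 8 gives C(13,3) = 286; x_4 ≥ 3 gives C(18,3) = 816. Together 2002.
Add back pairs where two caps are both exceeded: 56 + 84 + 364 + 4 + 84 + 120 = 712.
Subtract triples: 0 + 10 + 20 + 0 = 30.
By inclusion–exclusion the count is 1330 − 2002 + 712 − 30 = 10.

10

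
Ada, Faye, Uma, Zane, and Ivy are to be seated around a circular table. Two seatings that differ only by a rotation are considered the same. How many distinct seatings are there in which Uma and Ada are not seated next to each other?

12

Without the restriction there are (4)! = 24 seatings.
Those with Uma next to Ada: fuse the pair into one unit and seat 4 units around a circle — 2·(3)! = 12.
Subtracting, 24 − 12 = 12.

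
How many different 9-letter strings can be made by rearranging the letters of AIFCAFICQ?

22680

AIFCAFICQ has 9 letters with A appearing twice, C appearing twice, F appearing twice, and I appearing twice.
The number of distinct arrangements is 9!/(2!·2!·2!·2!) = 362880/16 = 22680.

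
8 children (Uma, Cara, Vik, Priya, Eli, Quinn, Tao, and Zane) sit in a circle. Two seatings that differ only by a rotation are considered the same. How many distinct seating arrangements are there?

5040

Seat Uma anywhere (absorbing the rotational symmetry), then permute the other 7: (7)! = 5040.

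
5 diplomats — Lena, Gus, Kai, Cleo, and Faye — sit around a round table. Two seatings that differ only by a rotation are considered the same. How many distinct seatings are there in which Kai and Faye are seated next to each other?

Glue Kai and Faye into a block (2 internal orders). Seating 4 units around a circle gives (3)! arrangements.
So 2 × (3)! = 2 × 6 = 12.

12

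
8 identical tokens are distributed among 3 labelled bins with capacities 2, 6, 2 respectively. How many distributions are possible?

Without the upper bounds there are C(10,2) = 45 ways to split 8 among 3 bins.
Subtract solutions that violate a single cap (substitute x_i' = x_i − (cap_i+1)): x_1 ≥ 3 gives C(7,2) = 21; x_2 ≥ 7 gives C(3,2) = 3; x_3 ≥ 3 gives C(7,2) = 21. Together 45.
Add back pairs where two caps are both exceeded: 0 + 6 + 0 = 6.
By inclusion–exclusion the count is 45 − 45 + 6 = 6.

6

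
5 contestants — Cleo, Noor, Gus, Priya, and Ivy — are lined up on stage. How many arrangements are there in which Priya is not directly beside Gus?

72

There are 5! = 120 arrangements in all. If Priya and Gus are adjacent, merging them into one block gives 2·(4)! = 48 arrangements.
Complementary counting: 120 − 48 = 72.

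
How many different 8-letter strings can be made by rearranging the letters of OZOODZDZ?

560

The 8 letters of OZOODZDZ have repeats: D appearing twice, O appearing 3 times, and Z appearing 3 times.
Dividing 8! = 40320 by 3!·3!·2! = 72 for the repeated letters gives 560.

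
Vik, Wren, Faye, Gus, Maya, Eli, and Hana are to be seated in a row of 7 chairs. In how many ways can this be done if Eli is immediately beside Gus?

1440

Treat {Eli, Gus} as a single unit. There are 6 units to order, and the pair itself can be ordered 2 ways.
That gives 2 × 6! = 2 × 720 = 1440.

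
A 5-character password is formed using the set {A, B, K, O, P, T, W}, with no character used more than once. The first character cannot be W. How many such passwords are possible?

2160

The first character has 7−1 = 6 choices (anything except W).
The remaining 4 characters are filled from the other 6 symbols without repetition: 6 × 5 × 4 × 3 = 360.
Total: 6 × 360 = 2160.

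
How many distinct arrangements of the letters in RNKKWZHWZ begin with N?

Fix N in the first position and arrange the remaining 8 letters.
Those 8 letters have K appearing twice, W appearing twice, and Z appearing twice, giving (8)!/(2!·2!·2!) = 5040.

5040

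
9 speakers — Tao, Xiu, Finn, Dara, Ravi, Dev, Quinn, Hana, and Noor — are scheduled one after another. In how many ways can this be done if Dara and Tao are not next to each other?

282240

There are 9! = 362880 arrangements in all. If Dara and Tao are adjacent, merging them into one block gives 2·(8)! = 80640 arrangements.
Complementary counting: 362880 − 80640 = 282240.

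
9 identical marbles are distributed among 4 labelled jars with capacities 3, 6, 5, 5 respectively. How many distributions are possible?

By stars and bars, unrestricted non-negative solutions to x_1+…+x_4 = 9 number C(9+3,3) = 220.
Subtract solutions that violate a single cap (substitute x_i' = x_i − (cap_i+1)): x_1 ≥ 4 gives C(8,3) = 56; x_2 ≥ 7 gives C(5,3) = 10; x_3 ≥ 6 gives C(6,3) = 20; x_4 ≥ 6 gives C(6,3) = 20. Together 106.
No two caps can be exceeded simultaneously, so the pair terms are all 0.
By inclusion–exclusion the count is 220 − 106 + 0 = 114.

114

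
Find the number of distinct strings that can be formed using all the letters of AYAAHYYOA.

The 9 letters of AYAAHYYOA have repeats: A appearing 4 times and Y appearing 3 times.
The number of distinct arrangements is 9!/(4!·3!) = 362880/144 = 2520.

2520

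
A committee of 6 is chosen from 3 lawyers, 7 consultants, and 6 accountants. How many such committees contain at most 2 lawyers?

7722

Split by how many lawyers are chosen (0 through 2).
Sum: C(3,0)·C(13,6) + C(3,1)·C(13,5) + C(3,2)·C(13,4) = 1716 + 3861 + 2145 = 7722.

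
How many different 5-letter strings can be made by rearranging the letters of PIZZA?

60

Letter multiplicities in PIZZA: A×1, I×1, P×1, Z×2.
Dividing 5! = 120 by 2! = 2 for the repeated letters gives 60.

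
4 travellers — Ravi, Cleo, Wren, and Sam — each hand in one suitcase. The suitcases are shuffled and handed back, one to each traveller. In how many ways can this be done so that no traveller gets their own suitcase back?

9

This is the derangement count D_4: permutations of 4 items with no fixed point.
By inclusion–exclusion this is Σ_{j=0}^{4} (−1)^j C(4,j)·(4−j)!.
Computing: 24 − 24 + 12 − 4 + 1 = 9.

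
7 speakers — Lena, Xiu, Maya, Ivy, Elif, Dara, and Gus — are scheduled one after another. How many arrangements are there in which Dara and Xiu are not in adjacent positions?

3600

There are 7! = 5040 arrangements in all. If Dara and Xiu are adjacent, merging them into one block gives 2·(6)! = 1440 arrangements.
So 5040 − 1440 = 3600 arrangements keep them apart.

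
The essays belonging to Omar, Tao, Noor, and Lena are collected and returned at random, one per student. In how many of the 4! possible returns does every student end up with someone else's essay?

Let Aᵢ be the assignments in which student i gets their own essay. We want the size of the complement of A₁∪…∪A_4.
By inclusion–exclusion this is Σ_{j=0}^{4} (−1)^j C(4,j)·(4−j)!.
Computing: 24 − 24 + 12 − 4 + 1 = 9.

9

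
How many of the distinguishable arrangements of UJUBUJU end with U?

60

With the last slot taken by U, it remains to arrange the other 6 letters (JUBUJU).
Those 6 letters have J appearing twice and U appearing 3 times, giving (6)!/(3!·2!) = 60.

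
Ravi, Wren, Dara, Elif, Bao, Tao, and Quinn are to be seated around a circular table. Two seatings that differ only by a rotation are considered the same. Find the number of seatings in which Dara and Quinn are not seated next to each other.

All circular seatings of 7 people number (6)! = 720.
Seatings with Dara beside Quinn: treat them as a block with 2 internal orders, giving 2 × (5)! = 240.
Subtracting, 720 − 240 = 480.

480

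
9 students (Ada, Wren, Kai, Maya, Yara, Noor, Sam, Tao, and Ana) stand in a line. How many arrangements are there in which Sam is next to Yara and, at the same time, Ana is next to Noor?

20160

Treat {Sam,Yara} as one block (2 orders) and {Ana,Noor} as another (2 orders).
That leaves 7 units to arrange: 2 × 2 × 7! = 4 × 5040 = 20160.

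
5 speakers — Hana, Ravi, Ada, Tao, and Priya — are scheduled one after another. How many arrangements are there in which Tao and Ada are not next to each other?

There are 5! = 120 arrangements in all. If Tao and Ada are adjacent, merging them into one block gives 2·(4)! = 48 arrangements.
So 120 − 48 = 72 arrangements keep them apart.

72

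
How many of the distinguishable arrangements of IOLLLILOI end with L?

Fix L in the last position and arrange the remaining 8 letters.
Those 8 letters have I appearing 3 times, L appearing 3 times, and O appearing twice, giving (8)!/(3!·3!·2!) = 560.

560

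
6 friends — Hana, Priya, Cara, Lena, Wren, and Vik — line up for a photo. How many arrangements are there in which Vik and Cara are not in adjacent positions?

480

Of the 6! = 720 arrangements, those with Vik and Cara adjacent number 2 × 5! = 240 (treat the pair as a block with 2 internal orders).
So 720 − 240 = 480 arrangements keep them apart.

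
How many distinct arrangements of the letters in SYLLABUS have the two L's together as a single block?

2520

Treat the 2 copies of L as a single block. The multiset to arrange is then {LL, A, B, S, S, U, Y}, 7 items in all.
That gives (7)!/(2!) = 2520 arrangements.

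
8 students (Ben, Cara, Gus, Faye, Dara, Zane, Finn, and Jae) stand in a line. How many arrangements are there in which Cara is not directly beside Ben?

There are 8! = 40320 arrangements in all. If Cara and Ben are adjacent, merging them into one block gives 2·(7)! = 10080 arrangements.
So 40320 − 10080 = 30240 arrangements keep them apart.

30240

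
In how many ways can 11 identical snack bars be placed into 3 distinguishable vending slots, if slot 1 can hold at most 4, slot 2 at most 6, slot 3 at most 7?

Ignoring the caps, the number of non-negative solutions to x_1+…+x_3 = 11 is C(13,2) = 78.
Subtract solutions that violate a single cap (substitute x_i' = x_i − (cap_i+1)): x_1 ≥ 5 gives C(8,2) = 28; x_2 ≥ 7 gives C(6,2) = 15; x_3 ≥ 8 gives C(5,2) = 10. Together 53.
No two caps can be exceeded simultaneously, so the pair terms are all 0.
By inclusion–exclusion the count is 78 − 53 + 0 = 25.

25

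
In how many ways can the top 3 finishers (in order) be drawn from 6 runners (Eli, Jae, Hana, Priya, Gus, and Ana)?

120

This is an ordered selection of 3 from 6: P(6,3).
That gives 6 × 5 × 4 = 120.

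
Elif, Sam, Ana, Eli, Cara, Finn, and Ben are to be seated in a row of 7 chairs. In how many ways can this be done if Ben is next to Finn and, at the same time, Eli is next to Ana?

480

Treat {Ben,Finn} as one block (2 orders) and {Eli,Ana} as another (2 orders).
That leaves 5 units to arrange: 2 × 2 × 5! = 4 × 120 = 480.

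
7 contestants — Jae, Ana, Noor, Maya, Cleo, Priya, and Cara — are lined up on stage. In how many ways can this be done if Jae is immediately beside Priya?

1440

Place the 5 others and the Jae-Priya pair as 6 objects in a line; the pair has 2 internal arrangements.
That gives 2 × 6! = 2 × 720 = 1440.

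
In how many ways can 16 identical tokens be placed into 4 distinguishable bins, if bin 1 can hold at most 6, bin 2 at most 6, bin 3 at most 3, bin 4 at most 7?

Without the upper bounds there are C(19,3) = 969 ways to split 16 among 4 bins.
Subtract solutions that violate a single cap (substitute x_i' = x_i − (cap_i+1)): x_1 ≥ 7 gives C(12,3) = 220; x_2 ≥ 7 gives C(12,3) = 220; x_3 ≥ 4 gives C(15,3) = 455; x_4 ≥ 8 gives C(11,3) = 165. Together 1060.
Add back pairs where two caps are both exceeded: 10 + 56 + 4 + 56 + 4 + 35 = 165.
By inclusion–exclusion the count is 969 − 1060 + 165 = 74.

74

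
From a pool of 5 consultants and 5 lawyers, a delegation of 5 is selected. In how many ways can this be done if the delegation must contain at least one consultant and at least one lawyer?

With no constraint there are C(10,5) = 252 possible selections.
Selections missing a whole group: no consultants → C(5,5) = 1; no lawyers → C(5,5) = 1.
Both groups omitted at once is impossible, so 252 − 2 = 250.

250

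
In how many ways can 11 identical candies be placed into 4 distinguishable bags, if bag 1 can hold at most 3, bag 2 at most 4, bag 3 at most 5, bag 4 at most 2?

19

Without the upper bounds there are C(14,3) = 364 ways to split 11 among 4 bags.
Subtract solutions that violate a single cap (substitute x_i' = x_i − (cap_i+1)): x_1 ≥ 4 gives C(10,3) = 120; x_2 ≥ 5 gives C(9,3) = 84; x_3 ≥ 6 gives C(8,3) = 56; x_4 ≥ 3 gives C(11,3) = 165. Together 425.
Add back pairs where two caps are both exceeded: 10 + 4 + 35 + 1 + 20 + 10 = 80.
By inclusion–exclusion the count is 364 − 425 + 80 = 19.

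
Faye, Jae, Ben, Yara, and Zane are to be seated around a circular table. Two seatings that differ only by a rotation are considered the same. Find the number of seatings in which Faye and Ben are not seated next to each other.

Without the restriction there are (4)! = 24 seatings.
Those with Faye next to Ben: fuse the pair into one unit and seat 4 units around a circle — 2·(3)! = 12.
Subtracting, 24 − 12 = 12.

12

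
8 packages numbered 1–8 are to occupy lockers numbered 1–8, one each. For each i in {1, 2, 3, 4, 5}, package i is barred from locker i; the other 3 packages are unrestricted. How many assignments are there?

21234

Let Aᵢ (for 1 ≤ i ≤ 5) be the placements that put package i in its forbidden locker. Any j of these fix j positions, leaving (8−j)! ways to fill the rest, and there are C(5,j) ways to pick which j.
By inclusion–exclusion, the number of valid placements is Σ_{j=0}^{5} (−1)^j C(5,j)·(8−j)!.
Computing: 40320 − 25200 + 7200 − 1200 + 120 − 6 = 21234.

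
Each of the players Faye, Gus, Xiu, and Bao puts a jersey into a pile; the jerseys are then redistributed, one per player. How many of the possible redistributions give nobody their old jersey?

Count assignments avoiding every fixed point. For any j of the 4 players fixed to their old jersey, the other 4−j can be arranged in (4−j)! ways.
By inclusion–exclusion this is Σ_{j=0}^{4} (−1)^j C(4,j)·(4−j)!.
Computing: 24 − 24 + 12 − 4 + 1 = 9.

9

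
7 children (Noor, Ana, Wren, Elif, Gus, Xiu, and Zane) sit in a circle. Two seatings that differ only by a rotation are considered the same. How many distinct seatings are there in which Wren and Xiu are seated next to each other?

240

Treat {Wren, Xiu} as one unit (2 internal orders) and seat the resulting 6 units around the table: (5)! circular arrangements.
So 2 × (5)! = 2 × 120 = 240.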